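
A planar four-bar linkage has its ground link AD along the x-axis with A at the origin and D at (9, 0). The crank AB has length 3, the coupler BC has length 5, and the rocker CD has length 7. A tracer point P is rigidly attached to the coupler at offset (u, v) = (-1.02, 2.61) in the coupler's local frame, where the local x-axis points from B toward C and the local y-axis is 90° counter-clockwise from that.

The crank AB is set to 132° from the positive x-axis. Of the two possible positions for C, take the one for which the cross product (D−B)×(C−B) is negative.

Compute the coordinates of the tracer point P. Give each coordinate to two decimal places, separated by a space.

A=(0,0), D=(9.00,0)
B = A + 3.00·(cos132°, sin132°) = (-2.0074, 2.2294)
|BD| = 11.2309
circle(B,5.00) ∩ circle(D,7.00): a=4.5470, h=2.0797
  candidates: C₊=(2.8619,3.3651) cross=23.357; C₋=(2.0363,-0.7115) cross=-23.357
  mode - wants cross < 0 → take C=(2.0363,-0.7115) (cross=-23.357)
ex = (C−B)/|BC| = (0.8087,-0.5882); ey = (0.5882,0.8087)
P = B + -1.02·ex + 2.61·ey = (-1.2971,4.9402)

-1.30 4.94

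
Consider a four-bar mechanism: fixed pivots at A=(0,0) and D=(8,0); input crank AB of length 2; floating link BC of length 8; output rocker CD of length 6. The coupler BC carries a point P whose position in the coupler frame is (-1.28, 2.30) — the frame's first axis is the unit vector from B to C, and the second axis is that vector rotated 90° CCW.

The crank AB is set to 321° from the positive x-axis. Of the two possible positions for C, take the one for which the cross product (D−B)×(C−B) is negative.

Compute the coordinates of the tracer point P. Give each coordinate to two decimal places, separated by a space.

A=(0,0), D=(8.00,0)
B = A + 2.00·(cos321°, sin321°) = (1.5543, -1.2586)
|BD| = 6.5674
circle(B,8.00) ∩ circle(D,6.00): a=5.4154, h=5.8884
  candidates: C₊=(5.7409,5.5584) cross=38.672; C₋=(7.9979,-6.0000) cross=-38.672
  mode - wants cross < 0 → take C=(7.9979,-6.0000) (cross=-38.672)
ex = (C−B)/|BC| = (0.8054,-0.5927); ey = (0.5927,0.8054)
P = B + -1.28·ex + 2.30·ey = (1.8865,1.3525)

1.89 1.35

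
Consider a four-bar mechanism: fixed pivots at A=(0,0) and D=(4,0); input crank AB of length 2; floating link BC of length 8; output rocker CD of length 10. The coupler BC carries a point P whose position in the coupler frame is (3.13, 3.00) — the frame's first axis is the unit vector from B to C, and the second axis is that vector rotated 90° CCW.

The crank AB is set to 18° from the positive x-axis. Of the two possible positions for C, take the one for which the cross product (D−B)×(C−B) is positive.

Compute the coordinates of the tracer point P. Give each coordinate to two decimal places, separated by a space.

A=(0,0), D=(4.00,0)
B = A + 2.00·(cos18°, sin18°) = (1.9021, 0.6180)
|BD| = 2.1870
circle(B,8.00) ∩ circle(D,10.00): a=-7.1368, h=3.6146
  candidates: C₊=(-3.9224,6.1022) cross=7.905; C₋=(-5.9653,-0.8325) cross=-7.905
  mode + wants cross > 0 → take C=(-3.9224,6.1022) (cross=7.905)
ex = (C−B)/|BC| = (-0.7281,0.6855); ey = (-0.6855,-0.7281)
P = B + 3.13·ex + 3.00·ey = (-2.4333,0.5795)

-2.43 0.58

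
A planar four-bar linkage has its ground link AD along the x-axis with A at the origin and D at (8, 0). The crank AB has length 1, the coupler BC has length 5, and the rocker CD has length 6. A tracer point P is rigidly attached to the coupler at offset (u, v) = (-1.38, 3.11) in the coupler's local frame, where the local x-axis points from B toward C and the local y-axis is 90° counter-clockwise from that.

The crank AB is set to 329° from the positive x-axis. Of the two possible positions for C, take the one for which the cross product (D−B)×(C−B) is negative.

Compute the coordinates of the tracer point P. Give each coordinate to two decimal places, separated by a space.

A=(0,0), D=(8.00,0)
B = A + 1.00·(cos329°, sin329°) = (0.8572, -0.5150)
|BD| = 7.1614
circle(B,5.00) ∩ circle(D,6.00): a=2.8127, h=4.1339
  candidates: C₊=(3.3653,3.8104) cross=29.604; C₋=(3.9599,-4.4359) cross=-29.604
  mode - wants cross < 0 → take C=(3.9599,-4.4359) (cross=-29.604)
ex = (C−B)/|BC| = (0.6205,-0.7842); ey = (0.7842,0.6205)
P = B + -1.38·ex + 3.11·ey = (2.4396,2.4970)

2.44 2.50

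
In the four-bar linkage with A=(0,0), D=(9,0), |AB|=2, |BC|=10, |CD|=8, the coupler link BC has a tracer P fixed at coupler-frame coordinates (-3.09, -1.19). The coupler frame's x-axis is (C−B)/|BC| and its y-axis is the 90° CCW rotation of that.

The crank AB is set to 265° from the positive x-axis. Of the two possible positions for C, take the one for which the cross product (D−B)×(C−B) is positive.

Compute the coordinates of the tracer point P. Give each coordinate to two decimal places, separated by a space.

A=(0,0), D=(9.00,0)
B = A + 2.00·(cos265°, sin265°) = (-0.1743, -1.9924)
|BD| = 9.3882
circle(B,10.00) ∩ circle(D,8.00): a=6.6114, h=7.5026
  candidates: C₊=(4.6942,6.7424) cross=70.436; C₋=(7.8787,-7.9210) cross=-70.436
  mode + wants cross > 0 → take C=(4.6942,6.7424) (cross=70.436)
ex = (C−B)/|BC| = (0.4869,0.8735); ey = (-0.8735,0.4869)
P = B + -3.09·ex + -1.19·ey = (-0.6393,-5.2708)

-0.64 -5.27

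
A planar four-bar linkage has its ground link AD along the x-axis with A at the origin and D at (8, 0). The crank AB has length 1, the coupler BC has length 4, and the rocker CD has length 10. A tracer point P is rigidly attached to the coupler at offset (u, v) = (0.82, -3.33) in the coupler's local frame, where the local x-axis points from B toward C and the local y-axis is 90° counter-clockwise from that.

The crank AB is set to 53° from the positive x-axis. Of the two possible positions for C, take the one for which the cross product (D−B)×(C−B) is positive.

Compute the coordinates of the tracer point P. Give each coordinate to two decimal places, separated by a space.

3.36 2.83

A=(0,0), D=(8.00,0)
B = A + 1.00·(cos53°, sin53°) = (0.6018, 0.7986)
|BD| = 7.4412
circle(B,4.00) ∩ circle(D,10.00): a=-1.9237, h=3.5071
  candidates: C₊=(-0.9344,4.4919) cross=26.097; C₋=(-1.6872,-2.4817) cross=-26.097
  mode + wants cross > 0 → take C=(-0.9344,4.4919) (cross=26.097)
ex = (C−B)/|BC| = (-0.3840,0.9233); ey = (-0.9233,-0.3840)
P = B + 0.82·ex + -3.33·ey = (3.3615,2.8346)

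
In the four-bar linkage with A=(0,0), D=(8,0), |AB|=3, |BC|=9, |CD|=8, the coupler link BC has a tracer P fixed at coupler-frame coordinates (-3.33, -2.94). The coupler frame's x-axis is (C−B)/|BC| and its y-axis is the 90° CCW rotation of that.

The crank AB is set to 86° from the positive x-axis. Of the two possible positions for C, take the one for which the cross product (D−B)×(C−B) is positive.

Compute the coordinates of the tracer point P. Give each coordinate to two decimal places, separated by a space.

A=(0,0), D=(8.00,0)
B = A + 3.00·(cos86°, sin86°) = (0.2093, 2.9927)
|BD| = 8.3458
circle(B,9.00) ∩ circle(D,8.00): a=5.1914, h=7.3519
  candidates: C₊=(7.6917,7.9941) cross=61.357; C₋=(2.4191,-5.7318) cross=-61.357
  mode + wants cross > 0 → take C=(7.6917,7.9941) (cross=61.357)
ex = (C−B)/|BC| = (0.8314,0.5557); ey = (-0.5557,0.8314)
P = B + -3.33·ex + -2.94·ey = (-0.9254,-1.3021)

-0.93 -1.30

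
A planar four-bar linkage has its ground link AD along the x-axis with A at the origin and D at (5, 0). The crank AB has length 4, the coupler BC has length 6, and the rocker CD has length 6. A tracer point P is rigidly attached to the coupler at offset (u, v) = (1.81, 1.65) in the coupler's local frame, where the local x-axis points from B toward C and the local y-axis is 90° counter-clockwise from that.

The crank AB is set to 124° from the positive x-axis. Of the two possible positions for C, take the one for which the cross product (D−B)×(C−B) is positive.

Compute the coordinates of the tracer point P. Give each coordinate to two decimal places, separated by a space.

-1.25 5.56

A=(0,0), D=(5.00,0)
B = A + 4.00·(cos124°, sin124°) = (-2.2368, 3.3162)
|BD| = 7.9604
circle(B,6.00) ∩ circle(D,6.00): a=3.9802, h=4.4898
  candidates: C₊=(3.2520,5.7397) cross=35.740; C₋=(-0.4887,-2.4236) cross=-35.740
  mode + wants cross > 0 → take C=(3.2520,5.7397) (cross=35.740)
ex = (C−B)/|BC| = (0.9148,0.4039); ey = (-0.4039,0.9148)
P = B + 1.81·ex + 1.65·ey = (-1.2475,5.5567)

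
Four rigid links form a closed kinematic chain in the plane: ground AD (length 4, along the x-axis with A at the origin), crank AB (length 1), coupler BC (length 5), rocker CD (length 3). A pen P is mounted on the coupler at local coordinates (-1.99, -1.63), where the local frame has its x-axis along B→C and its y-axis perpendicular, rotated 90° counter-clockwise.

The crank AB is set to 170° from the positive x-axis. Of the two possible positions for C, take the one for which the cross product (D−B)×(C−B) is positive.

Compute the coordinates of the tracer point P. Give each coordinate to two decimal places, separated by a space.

-1.77 -2.28

A=(0,0), D=(4.00,0)
B = A + 1.00·(cos170°, sin170°) = (-0.9848, 0.1736)
|BD| = 4.9878
circle(B,5.00) ∩ circle(D,3.00): a=4.0978, h=2.8649
  candidates: C₊=(3.2103,2.8942) cross=14.290; C₋=(3.0108,-2.8322) cross=-14.290
  mode + wants cross > 0 → take C=(3.2103,2.8942) (cross=14.290)
ex = (C−B)/|BC| = (0.8390,0.5441); ey = (-0.5441,0.8390)
P = B + -1.99·ex + -1.63·ey = (-1.7676,-2.2767)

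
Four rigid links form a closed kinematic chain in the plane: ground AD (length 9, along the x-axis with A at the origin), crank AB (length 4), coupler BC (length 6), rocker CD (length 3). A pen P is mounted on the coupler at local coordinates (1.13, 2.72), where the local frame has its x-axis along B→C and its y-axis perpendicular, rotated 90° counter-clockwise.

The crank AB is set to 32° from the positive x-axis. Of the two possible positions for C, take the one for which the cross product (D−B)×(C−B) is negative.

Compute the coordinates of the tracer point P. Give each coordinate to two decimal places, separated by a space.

A=(0,0), D=(9.00,0)
B = A + 4.00·(cos32°, sin32°) = (3.3922, 2.1197)
|BD| = 5.9950
circle(B,6.00) ∩ circle(D,3.00): a=5.2494, h=2.9059
  candidates: C₊=(9.3299,2.9818) cross=17.421; C₋=(7.2751,-2.4545) cross=-17.421
  mode - wants cross < 0 → take C=(7.2751,-2.4545) (cross=-17.421)
ex = (C−B)/|BC| = (0.6471,-0.7624); ey = (0.7624,0.6471)
P = B + 1.13·ex + 2.72·ey = (6.1971,3.0184)

6.20 3.02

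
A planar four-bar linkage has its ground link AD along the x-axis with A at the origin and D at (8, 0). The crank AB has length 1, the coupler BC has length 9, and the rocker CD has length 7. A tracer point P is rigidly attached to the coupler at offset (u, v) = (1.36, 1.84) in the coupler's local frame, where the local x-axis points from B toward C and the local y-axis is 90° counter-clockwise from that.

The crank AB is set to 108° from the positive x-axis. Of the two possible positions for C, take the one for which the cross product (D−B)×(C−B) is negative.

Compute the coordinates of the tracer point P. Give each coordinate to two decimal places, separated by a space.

1.98 0.94

A=(0,0), D=(8.00,0)
B = A + 1.00·(cos108°, sin108°) = (-0.3090, 0.9511)
|BD| = 8.3633
circle(B,9.00) ∩ circle(D,7.00): a=6.0948, h=6.6222
  candidates: C₊=(6.4993,6.8372) cross=55.383; C₋=(4.9931,-6.3213) cross=-55.383
  mode - wants cross < 0 → take C=(4.9931,-6.3213) (cross=-55.383)
ex = (C−B)/|BC| = (0.5891,-0.8080); ey = (0.8080,0.5891)
P = B + 1.36·ex + 1.84·ey = (1.9790,0.9361)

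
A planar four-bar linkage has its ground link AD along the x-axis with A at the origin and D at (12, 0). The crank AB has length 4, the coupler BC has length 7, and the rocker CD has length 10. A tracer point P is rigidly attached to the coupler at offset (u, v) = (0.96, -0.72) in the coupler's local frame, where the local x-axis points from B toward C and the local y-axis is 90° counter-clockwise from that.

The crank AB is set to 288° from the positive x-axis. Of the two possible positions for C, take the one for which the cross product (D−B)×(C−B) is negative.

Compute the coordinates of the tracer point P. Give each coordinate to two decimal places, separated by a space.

1.49 -4.98

A=(0,0), D=(12.00,0)
B = A + 4.00·(cos288°, sin288°) = (1.2361, -3.8042)
|BD| = 11.4164
circle(B,7.00) ∩ circle(D,10.00): a=3.4746, h=6.0768
  candidates: C₊=(2.4871,3.0831) cross=69.375; C₋=(6.5370,-8.3759) cross=-69.375
  mode - wants cross < 0 → take C=(6.5370,-8.3759) (cross=-69.375)
ex = (C−B)/|BC| = (0.7573,-0.6531); ey = (0.6531,0.7573)
P = B + 0.96·ex + -0.72·ey = (1.4928,-4.9764)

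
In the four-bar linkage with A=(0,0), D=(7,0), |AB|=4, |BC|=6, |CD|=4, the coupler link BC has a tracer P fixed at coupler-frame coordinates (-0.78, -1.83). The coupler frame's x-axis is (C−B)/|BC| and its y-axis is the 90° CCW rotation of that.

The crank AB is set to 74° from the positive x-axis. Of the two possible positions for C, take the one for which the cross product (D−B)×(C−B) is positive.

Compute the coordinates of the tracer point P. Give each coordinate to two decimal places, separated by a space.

0.37 2.00

A=(0,0), D=(7.00,0)
B = A + 4.00·(cos74°, sin74°) = (1.1025, 3.8450)
|BD| = 7.0402
circle(B,6.00) ∩ circle(D,4.00): a=4.9405, h=3.4046
  candidates: C₊=(7.1006,3.9987) cross=23.969; C₋=(3.3817,-1.7052) cross=-23.969
  mode + wants cross > 0 → take C=(7.1006,3.9987) (cross=23.969)
ex = (C−B)/|BC| = (0.9997,0.0256); ey = (-0.0256,0.9997)
P = B + -0.78·ex + -1.83·ey = (0.3697,1.9957)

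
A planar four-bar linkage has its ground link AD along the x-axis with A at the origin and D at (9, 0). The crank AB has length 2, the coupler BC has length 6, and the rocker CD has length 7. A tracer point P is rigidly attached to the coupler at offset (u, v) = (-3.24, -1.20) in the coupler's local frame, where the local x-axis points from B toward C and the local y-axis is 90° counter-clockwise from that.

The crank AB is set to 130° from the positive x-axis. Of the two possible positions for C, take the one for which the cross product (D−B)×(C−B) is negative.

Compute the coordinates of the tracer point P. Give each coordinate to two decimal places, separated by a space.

A=(0,0), D=(9.00,0)
B = A + 2.00·(cos130°, sin130°) = (-1.2856, 1.5321)
|BD| = 10.3991
circle(B,6.00) ∩ circle(D,7.00): a=4.5745, h=3.8826
  candidates: C₊=(3.8110,4.6983) cross=40.375; C₋=(2.6670,-2.9821) cross=-40.375
  mode - wants cross < 0 → take C=(2.6670,-2.9821) (cross=-40.375)
ex = (C−B)/|BC| = (0.6588,-0.7524); ey = (0.7524,0.6588)
P = B + -3.24·ex + -1.20·ey = (-4.3228,3.1792)

-4.32 3.18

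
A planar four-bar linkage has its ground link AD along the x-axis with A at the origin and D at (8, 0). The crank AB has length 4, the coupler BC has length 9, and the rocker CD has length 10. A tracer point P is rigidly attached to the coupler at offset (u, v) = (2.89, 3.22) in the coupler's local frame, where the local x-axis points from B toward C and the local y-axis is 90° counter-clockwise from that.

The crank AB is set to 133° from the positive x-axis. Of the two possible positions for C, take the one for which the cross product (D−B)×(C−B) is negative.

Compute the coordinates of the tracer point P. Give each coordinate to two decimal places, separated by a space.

1.17 1.05

A=(0,0), D=(8.00,0)
B = A + 4.00·(cos133°, sin133°) = (-2.7280, 2.9254)
|BD| = 11.1197
circle(B,9.00) ∩ circle(D,10.00): a=4.7055, h=7.6719
  candidates: C₊=(3.8301,9.0891) cross=85.309; C₋=(-0.2066,-5.7142) cross=-85.309
  mode - wants cross < 0 → take C=(-0.2066,-5.7142) (cross=-85.309)
ex = (C−B)/|BC| = (0.2802,-0.9600); ey = (0.9600,0.2802)
P = B + 2.89·ex + 3.22·ey = (1.1727,1.0532)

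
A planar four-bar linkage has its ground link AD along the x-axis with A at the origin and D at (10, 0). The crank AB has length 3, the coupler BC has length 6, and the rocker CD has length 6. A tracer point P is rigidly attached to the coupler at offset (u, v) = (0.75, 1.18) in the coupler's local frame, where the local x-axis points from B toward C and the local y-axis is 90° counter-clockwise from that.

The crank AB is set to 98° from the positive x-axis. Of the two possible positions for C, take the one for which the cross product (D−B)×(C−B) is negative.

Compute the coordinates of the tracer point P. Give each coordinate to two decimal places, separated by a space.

A=(0,0), D=(10.00,0)
B = A + 3.00·(cos98°, sin98°) = (-0.4175, 2.9708)
|BD| = 10.8328
circle(B,6.00) ∩ circle(D,6.00): a=5.4164, h=2.5812
  candidates: C₊=(5.4991,3.9676) cross=27.961; C₋=(4.0834,-0.9968) cross=-27.961
  mode - wants cross < 0 → take C=(4.0834,-0.9968) (cross=-27.961)
ex = (C−B)/|BC| = (0.7501,-0.6613); ey = (0.6613,0.7501)
P = B + 0.75·ex + 1.18·ey = (0.9254,3.3600)

0.93 3.36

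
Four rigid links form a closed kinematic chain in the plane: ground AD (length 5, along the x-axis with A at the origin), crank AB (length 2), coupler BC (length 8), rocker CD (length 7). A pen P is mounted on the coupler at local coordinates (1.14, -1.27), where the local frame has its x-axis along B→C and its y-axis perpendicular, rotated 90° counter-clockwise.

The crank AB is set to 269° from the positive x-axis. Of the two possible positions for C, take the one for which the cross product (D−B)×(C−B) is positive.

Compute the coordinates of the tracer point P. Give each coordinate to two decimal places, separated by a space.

1.40 -1.08

A=(0,0), D=(5.00,0)
B = A + 2.00·(cos269°, sin269°) = (-0.0349, -1.9997)
|BD| = 5.4175
circle(B,8.00) ∩ circle(D,7.00): a=4.0931, h=6.8736
  candidates: C₊=(1.2320,5.8993) cross=37.237; C₋=(6.3064,-6.8770) cross=-37.237
  mode + wants cross > 0 → take C=(1.2320,5.8993) (cross=37.237)
ex = (C−B)/|BC| = (0.1584,0.9874); ey = (-0.9874,0.1584)
P = B + 1.14·ex + -1.27·ey = (1.3996,-1.0752)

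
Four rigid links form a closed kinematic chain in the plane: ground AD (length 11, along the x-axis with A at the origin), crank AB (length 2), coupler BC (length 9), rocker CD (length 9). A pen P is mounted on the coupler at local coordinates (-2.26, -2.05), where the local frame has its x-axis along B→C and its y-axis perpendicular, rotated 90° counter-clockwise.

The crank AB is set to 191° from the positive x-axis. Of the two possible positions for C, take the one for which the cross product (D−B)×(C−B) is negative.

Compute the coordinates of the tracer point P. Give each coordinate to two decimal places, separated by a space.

-5.01 -0.38

A=(0,0), D=(11.00,0)
B = A + 2.00·(cos191°, sin191°) = (-1.9633, -0.3816)
|BD| = 12.9689
circle(B,9.00) ∩ circle(D,9.00): a=6.4844, h=6.2412
  candidates: C₊=(4.3347,6.0477) cross=80.941; C₋=(4.7020,-6.4293) cross=-80.941
  mode - wants cross < 0 → take C=(4.7020,-6.4293) (cross=-80.941)
ex = (C−B)/|BC| = (0.7406,-0.6720); ey = (0.6720,0.7406)
P = B + -2.26·ex + -2.05·ey = (-5.0145,-0.3812)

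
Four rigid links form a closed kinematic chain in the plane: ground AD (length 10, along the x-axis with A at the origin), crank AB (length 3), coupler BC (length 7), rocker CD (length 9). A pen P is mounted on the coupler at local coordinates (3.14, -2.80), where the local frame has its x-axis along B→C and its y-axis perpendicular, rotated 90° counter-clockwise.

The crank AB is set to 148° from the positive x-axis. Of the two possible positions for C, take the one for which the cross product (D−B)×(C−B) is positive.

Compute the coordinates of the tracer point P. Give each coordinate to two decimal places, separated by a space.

1.65 1.21

A=(0,0), D=(10.00,0)
B = A + 3.00·(cos148°, sin148°) = (-2.5441, 1.5898)
|BD| = 12.6445
circle(B,7.00) ∩ circle(D,9.00): a=5.0569, h=4.8403
  candidates: C₊=(3.0811,5.7558) cross=61.203; C₋=(1.8640,-3.8479) cross=-61.203
  mode + wants cross > 0 → take C=(3.0811,5.7558) (cross=61.203)
ex = (C−B)/|BC| = (0.8036,0.5952); ey = (-0.5952,0.8036)
P = B + 3.14·ex + -2.80·ey = (1.6456,1.2084)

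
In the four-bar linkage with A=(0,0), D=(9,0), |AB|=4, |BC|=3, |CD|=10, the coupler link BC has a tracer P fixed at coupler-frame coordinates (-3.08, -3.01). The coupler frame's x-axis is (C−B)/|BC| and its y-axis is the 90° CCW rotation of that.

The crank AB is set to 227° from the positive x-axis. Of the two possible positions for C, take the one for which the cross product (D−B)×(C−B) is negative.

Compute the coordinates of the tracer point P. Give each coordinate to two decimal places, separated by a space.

A=(0,0), D=(9.00,0)
B = A + 4.00·(cos227°, sin227°) = (-2.7280, -2.9254)
|BD| = 12.0873
circle(B,3.00) ∩ circle(D,10.00): a=2.2794, h=1.9505
  candidates: C₊=(-0.9884,-0.4813) cross=23.576; C₋=(-0.0443,-4.2662) cross=-23.576
  mode - wants cross < 0 → take C=(-0.0443,-4.2662) (cross=-23.576)
ex = (C−B)/|BC| = (0.8946,-0.4469); ey = (0.4469,0.8946)
P = B + -3.08·ex + -3.01·ey = (-6.8285,-4.2415)

-6.83 -4.24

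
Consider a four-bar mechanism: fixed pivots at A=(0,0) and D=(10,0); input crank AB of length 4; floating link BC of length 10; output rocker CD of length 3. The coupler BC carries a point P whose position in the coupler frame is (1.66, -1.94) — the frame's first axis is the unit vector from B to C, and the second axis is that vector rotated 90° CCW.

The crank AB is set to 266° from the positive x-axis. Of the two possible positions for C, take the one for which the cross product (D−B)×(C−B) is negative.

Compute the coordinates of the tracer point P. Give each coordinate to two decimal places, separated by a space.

1.57 -5.75

A=(0,0), D=(10.00,0)
B = A + 4.00·(cos266°, sin266°) = (-0.2790, -3.9903)
|BD| = 11.0264
circle(B,10.00) ∩ circle(D,3.00): a=9.6397, h=2.6603
  candidates: C₊=(7.7446,1.9781) cross=29.333; C₋=(9.6700,-2.9818) cross=-29.333
  mode - wants cross < 0 → take C=(9.6700,-2.9818) (cross=-29.333)
ex = (C−B)/|BC| = (0.9949,0.1008); ey = (-0.1008,0.9949)
P = B + 1.66·ex + -1.94·ey = (1.5682,-5.7530)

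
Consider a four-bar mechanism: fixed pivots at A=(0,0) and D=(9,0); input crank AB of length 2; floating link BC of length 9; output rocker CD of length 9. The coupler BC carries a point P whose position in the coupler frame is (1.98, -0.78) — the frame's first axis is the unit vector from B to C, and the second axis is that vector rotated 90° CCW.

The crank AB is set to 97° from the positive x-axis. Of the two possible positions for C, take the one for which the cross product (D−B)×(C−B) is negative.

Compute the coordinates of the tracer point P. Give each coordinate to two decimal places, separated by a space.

-0.32 -0.14

A=(0,0), D=(9.00,0)
B = A + 2.00·(cos97°, sin97°) = (-0.2437, 1.9851)
|BD| = 9.4545
circle(B,9.00) ∩ circle(D,9.00): a=4.7272, h=7.6585
  candidates: C₊=(5.9861,8.4804) cross=72.408; C₋=(2.7701,-6.4953) cross=-72.408
  mode - wants cross < 0 → take C=(2.7701,-6.4953) (cross=-72.408)
ex = (C−B)/|BC| = (0.3349,-0.9423); ey = (0.9423,0.3349)
P = B + 1.98·ex + -0.78·ey = (-0.3157,-0.1418)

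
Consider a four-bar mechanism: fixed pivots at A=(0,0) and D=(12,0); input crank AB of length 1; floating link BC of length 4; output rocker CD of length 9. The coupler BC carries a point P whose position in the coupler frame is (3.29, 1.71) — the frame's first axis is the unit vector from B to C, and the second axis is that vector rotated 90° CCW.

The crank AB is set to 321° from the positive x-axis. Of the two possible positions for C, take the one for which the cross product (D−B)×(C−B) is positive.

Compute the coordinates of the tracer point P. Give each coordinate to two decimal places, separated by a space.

A=(0,0), D=(12.00,0)
B = A + 1.00·(cos321°, sin321°) = (0.7771, -0.6293)
|BD| = 11.2405
circle(B,4.00) ∩ circle(D,9.00): a=2.7289, h=2.9246
  candidates: C₊=(3.3380,2.4434) cross=32.873; C₋=(3.6655,-3.3965) cross=-32.873
  mode + wants cross > 0 → take C=(3.3380,2.4434) (cross=32.873)
ex = (C−B)/|BC| = (0.6402,0.7682); ey = (-0.7682,0.6402)
P = B + 3.29·ex + 1.71·ey = (1.5699,2.9928)

1.57 2.99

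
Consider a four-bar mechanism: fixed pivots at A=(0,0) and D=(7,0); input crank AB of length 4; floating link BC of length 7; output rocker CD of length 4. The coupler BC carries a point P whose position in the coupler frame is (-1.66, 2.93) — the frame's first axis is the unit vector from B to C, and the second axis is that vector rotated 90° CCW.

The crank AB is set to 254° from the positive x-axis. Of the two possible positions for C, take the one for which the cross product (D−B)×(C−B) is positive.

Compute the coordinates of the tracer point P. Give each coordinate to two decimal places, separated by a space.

-4.42 -3.28

A=(0,0), D=(7.00,0)
B = A + 4.00·(cos254°, sin254°) = (-1.1025, -3.8450)
|BD| = 8.9686
circle(B,7.00) ∩ circle(D,4.00): a=6.3241, h=3.0011
  candidates: C₊=(3.3242,1.5775) cross=26.915; C₋=(5.8975,-3.8450) cross=-26.915
  mode + wants cross > 0 → take C=(3.3242,1.5775) (cross=26.915)
ex = (C−B)/|BC| = (0.6324,0.7746); ey = (-0.7746,0.6324)
P = B + -1.66·ex + 2.93·ey = (-4.4220,-3.2781)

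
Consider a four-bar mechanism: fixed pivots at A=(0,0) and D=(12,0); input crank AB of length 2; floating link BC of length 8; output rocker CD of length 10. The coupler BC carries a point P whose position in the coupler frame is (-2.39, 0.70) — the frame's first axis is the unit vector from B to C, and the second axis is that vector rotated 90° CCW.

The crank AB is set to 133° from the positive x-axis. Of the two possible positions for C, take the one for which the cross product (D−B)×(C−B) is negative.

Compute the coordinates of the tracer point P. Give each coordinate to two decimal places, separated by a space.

-2.20 3.81

A=(0,0), D=(12.00,0)
B = A + 2.00·(cos133°, sin133°) = (-1.3640, 1.4627)
|BD| = 13.4438
circle(B,8.00) ∩ circle(D,10.00): a=5.3830, h=5.9181
  candidates: C₊=(4.6309,6.7599) cross=79.561; C₋=(3.3432,-5.0059) cross=-79.561
  mode - wants cross < 0 → take C=(3.3432,-5.0059) (cross=-79.561)
ex = (C−B)/|BC| = (0.5884,-0.8086); ey = (0.8086,0.5884)
P = B + -2.39·ex + 0.70·ey = (-2.2043,3.8071)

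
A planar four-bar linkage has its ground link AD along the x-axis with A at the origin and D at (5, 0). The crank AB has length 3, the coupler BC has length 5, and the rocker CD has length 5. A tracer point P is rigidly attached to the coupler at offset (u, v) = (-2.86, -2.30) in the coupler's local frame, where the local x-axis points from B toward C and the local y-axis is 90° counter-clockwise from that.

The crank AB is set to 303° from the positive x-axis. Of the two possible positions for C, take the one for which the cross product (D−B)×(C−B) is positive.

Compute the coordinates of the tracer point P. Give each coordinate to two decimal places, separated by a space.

4.48 -4.84

A=(0,0), D=(5.00,0)
B = A + 3.00·(cos303°, sin303°) = (1.6339, -2.5160)
|BD| = 4.2025
circle(B,5.00) ∩ circle(D,5.00): a=2.1012, h=4.5370
  candidates: C₊=(0.6006,2.3761) cross=19.067; C₋=(6.0333,-4.8921) cross=-19.067
  mode + wants cross > 0 → take C=(0.6006,2.3761) (cross=19.067)
ex = (C−B)/|BC| = (-0.2067,0.9784); ey = (-0.9784,-0.2067)
P = B + -2.86·ex + -2.30·ey = (4.4753,-4.8390)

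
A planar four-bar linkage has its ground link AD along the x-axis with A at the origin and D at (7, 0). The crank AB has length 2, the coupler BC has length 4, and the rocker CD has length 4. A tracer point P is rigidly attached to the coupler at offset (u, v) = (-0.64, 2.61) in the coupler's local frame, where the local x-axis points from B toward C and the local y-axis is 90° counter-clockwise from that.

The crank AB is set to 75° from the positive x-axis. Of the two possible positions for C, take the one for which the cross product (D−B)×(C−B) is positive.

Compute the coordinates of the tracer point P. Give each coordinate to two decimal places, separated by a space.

A=(0,0), D=(7.00,0)
B = A + 2.00·(cos75°, sin75°) = (0.5176, 1.9319)
|BD| = 6.7641
circle(B,4.00) ∩ circle(D,4.00): a=3.3821, h=2.1358
  candidates: C₊=(4.3688,3.0128) cross=14.447; C₋=(3.1488,-1.0809) cross=-14.447
  mode + wants cross > 0 → take C=(4.3688,3.0128) (cross=14.447)
ex = (C−B)/|BC| = (0.9628,0.2702); ey = (-0.2702,0.9628)
P = B + -0.64·ex + 2.61·ey = (-0.8039,4.2718)

-0.80 4.27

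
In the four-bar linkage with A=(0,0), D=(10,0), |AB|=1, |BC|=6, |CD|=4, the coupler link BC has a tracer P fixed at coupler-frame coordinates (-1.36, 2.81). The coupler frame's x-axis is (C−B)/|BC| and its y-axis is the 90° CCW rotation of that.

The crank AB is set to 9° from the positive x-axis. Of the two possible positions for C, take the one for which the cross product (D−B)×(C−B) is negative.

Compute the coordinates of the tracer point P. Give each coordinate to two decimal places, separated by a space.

0.76 3.27

A=(0,0), D=(10.00,0)
B = A + 1.00·(cos9°, sin9°) = (0.9877, 0.1564)
|BD| = 9.0137
circle(B,6.00) ∩ circle(D,4.00): a=5.6163, h=2.1113
  candidates: C₊=(6.6397,2.1700) cross=19.031; C₋=(6.5665,-2.0520) cross=-19.031
  mode - wants cross < 0 → take C=(6.5665,-2.0520) (cross=-19.031)
ex = (C−B)/|BC| = (0.9298,-0.3681); ey = (0.3681,0.9298)
P = B + -1.36·ex + 2.81·ey = (0.7575,3.2697)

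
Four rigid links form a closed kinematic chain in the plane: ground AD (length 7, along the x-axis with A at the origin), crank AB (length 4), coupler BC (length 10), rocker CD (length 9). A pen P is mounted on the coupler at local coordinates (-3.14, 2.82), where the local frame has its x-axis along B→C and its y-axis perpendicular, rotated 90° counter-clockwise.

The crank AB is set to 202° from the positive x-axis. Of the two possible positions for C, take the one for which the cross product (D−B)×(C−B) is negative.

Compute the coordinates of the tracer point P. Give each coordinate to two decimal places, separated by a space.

-4.08 2.71

A=(0,0), D=(7.00,0)
B = A + 4.00·(cos202°, sin202°) = (-3.7087, -1.4984)
|BD| = 10.8131
circle(B,10.00) ∩ circle(D,9.00): a=6.2851, h=7.7780
  candidates: C₊=(1.4379,7.0755) cross=84.104; C₋=(3.5936,-8.3304) cross=-84.104
  mode - wants cross < 0 → take C=(3.5936,-8.3304) (cross=-84.104)
ex = (C−B)/|BC| = (0.7302,-0.6832); ey = (0.6832,0.7302)
P = B + -3.14·ex + 2.82·ey = (-4.0750,2.7061)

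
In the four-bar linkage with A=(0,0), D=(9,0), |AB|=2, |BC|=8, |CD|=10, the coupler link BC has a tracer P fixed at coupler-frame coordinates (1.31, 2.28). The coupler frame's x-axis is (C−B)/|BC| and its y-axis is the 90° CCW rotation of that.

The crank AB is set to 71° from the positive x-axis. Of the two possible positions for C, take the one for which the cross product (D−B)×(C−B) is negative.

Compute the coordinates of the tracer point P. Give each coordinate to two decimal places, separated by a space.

3.00 0.70

A=(0,0), D=(9.00,0)
B = A + 2.00·(cos71°, sin71°) = (0.6511, 1.8910)
|BD| = 8.5603
circle(B,8.00) ∩ circle(D,10.00): a=2.1775, h=7.6980
  candidates: C₊=(4.4753,8.9178) cross=65.897; C₋=(1.0743,-6.0978) cross=-65.897
  mode - wants cross < 0 → take C=(1.0743,-6.0978) (cross=-65.897)
ex = (C−B)/|BC| = (0.0529,-0.9986); ey = (0.9986,0.0529)
P = B + 1.31·ex + 2.28·ey = (2.9972,0.7035)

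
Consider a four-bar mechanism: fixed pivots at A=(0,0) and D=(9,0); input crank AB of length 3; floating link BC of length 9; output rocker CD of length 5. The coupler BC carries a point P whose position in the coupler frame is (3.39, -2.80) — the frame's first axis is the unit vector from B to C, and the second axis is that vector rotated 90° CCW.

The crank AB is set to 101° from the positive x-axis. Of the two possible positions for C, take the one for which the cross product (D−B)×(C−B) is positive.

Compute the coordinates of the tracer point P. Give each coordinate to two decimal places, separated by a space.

3.35 0.96

A=(0,0), D=(9.00,0)
B = A + 3.00·(cos101°, sin101°) = (-0.5724, 2.9449)
|BD| = 10.0152
circle(B,9.00) ∩ circle(D,5.00): a=7.8033, h=4.4842
  candidates: C₊=(8.2045,4.9363) cross=44.910; C₋=(5.5674,-3.6356) cross=-44.910
  mode + wants cross > 0 → take C=(8.2045,4.9363) (cross=44.910)
ex = (C−B)/|BC| = (0.9752,0.2213); ey = (-0.2213,0.9752)
P = B + 3.39·ex + -2.80·ey = (3.3531,0.9644)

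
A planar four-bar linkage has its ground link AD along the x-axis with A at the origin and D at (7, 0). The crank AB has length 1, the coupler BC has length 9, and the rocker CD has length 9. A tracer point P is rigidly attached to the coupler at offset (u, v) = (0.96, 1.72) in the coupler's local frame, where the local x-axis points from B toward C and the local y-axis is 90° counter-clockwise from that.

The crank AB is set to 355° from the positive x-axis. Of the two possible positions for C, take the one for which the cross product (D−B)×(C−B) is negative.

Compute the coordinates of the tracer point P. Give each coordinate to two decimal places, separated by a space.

2.94 -0.39

A=(0,0), D=(7.00,0)
B = A + 1.00·(cos355°, sin355°) = (0.9962, -0.0872)
|BD| = 6.0044
circle(B,9.00) ∩ circle(D,9.00): a=3.0022, h=8.4845
  candidates: C₊=(3.8749,8.4400) cross=50.945; C₋=(4.1213,-8.5272) cross=-50.945
  mode - wants cross < 0 → take C=(4.1213,-8.5272) (cross=-50.945)
ex = (C−B)/|BC| = (0.3472,-0.9378); ey = (0.9378,0.3472)
P = B + 0.96·ex + 1.72·ey = (2.9425,-0.3902)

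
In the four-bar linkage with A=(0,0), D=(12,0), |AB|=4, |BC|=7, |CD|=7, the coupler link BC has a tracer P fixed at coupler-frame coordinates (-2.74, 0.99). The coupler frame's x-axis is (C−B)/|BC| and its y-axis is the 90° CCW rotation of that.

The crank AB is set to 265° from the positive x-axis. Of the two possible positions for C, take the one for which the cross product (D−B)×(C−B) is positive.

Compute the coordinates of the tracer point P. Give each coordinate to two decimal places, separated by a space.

-3.09 -4.98

A=(0,0), D=(12.00,0)
B = A + 4.00·(cos265°, sin265°) = (-0.3486, -3.9848)
|BD| = 12.9756
circle(B,7.00) ∩ circle(D,7.00): a=6.4878, h=2.6284
  candidates: C₊=(5.0185,0.5090) cross=34.105; C₋=(6.6328,-4.4937) cross=-34.105
  mode + wants cross > 0 → take C=(5.0185,0.5090) (cross=34.105)
ex = (C−B)/|BC| = (0.7667,0.6420); ey = (-0.6420,0.7667)
P = B + -2.74·ex + 0.99·ey = (-3.0850,-4.9847)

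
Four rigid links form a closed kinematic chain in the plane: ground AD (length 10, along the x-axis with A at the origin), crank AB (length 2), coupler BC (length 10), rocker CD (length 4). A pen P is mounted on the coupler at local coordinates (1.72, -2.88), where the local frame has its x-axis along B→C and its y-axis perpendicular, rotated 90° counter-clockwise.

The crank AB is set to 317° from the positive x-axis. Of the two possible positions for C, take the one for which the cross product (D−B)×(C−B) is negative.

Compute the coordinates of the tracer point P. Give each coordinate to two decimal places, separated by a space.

2.42 -4.58

A=(0,0), D=(10.00,0)
B = A + 2.00·(cos317°, sin317°) = (1.4627, -1.3640)
|BD| = 8.6456
circle(B,10.00) ∩ circle(D,4.00): a=9.1808, h=3.9640
  candidates: C₊=(9.9031,3.9988) cross=34.271; C₋=(11.1539,-3.8300) cross=-34.271
  mode - wants cross < 0 → take C=(11.1539,-3.8300) (cross=-34.271)
ex = (C−B)/|BC| = (0.9691,-0.2466); ey = (0.2466,0.9691)
P = B + 1.72·ex + -2.88·ey = (2.4194,-4.5792)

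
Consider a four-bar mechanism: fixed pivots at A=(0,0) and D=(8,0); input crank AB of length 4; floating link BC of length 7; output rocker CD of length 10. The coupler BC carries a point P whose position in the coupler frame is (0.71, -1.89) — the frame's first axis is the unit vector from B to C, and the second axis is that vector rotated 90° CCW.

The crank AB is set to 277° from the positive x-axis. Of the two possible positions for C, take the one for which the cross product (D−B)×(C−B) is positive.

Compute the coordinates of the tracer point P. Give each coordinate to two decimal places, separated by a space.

A=(0,0), D=(8.00,0)
B = A + 4.00·(cos277°, sin277°) = (0.4875, -3.9702)
|BD| = 8.4971
circle(B,7.00) ∩ circle(D,10.00): a=1.2475, h=6.8879
  candidates: C₊=(-1.6279,2.7025) cross=58.527; C₋=(4.8088,-9.4771) cross=-58.527
  mode + wants cross > 0 → take C=(-1.6279,2.7025) (cross=58.527)
ex = (C−B)/|BC| = (-0.3022,0.9532); ey = (-0.9532,-0.3022)
P = B + 0.71·ex + -1.89·ey = (2.0746,-2.7222)

2.07 -2.72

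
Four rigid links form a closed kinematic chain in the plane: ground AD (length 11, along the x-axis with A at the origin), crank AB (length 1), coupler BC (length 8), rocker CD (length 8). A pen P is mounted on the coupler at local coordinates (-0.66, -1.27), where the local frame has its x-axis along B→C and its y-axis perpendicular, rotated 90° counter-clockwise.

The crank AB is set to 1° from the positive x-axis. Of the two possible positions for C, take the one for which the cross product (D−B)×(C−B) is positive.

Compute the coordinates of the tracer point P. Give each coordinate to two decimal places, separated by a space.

1.58 -1.29

A=(0,0), D=(11.00,0)
B = A + 1.00·(cos1°, sin1°) = (0.9998, 0.0175)
|BD| = 10.0002
circle(B,8.00) ∩ circle(D,8.00): a=5.0001, h=6.2449
  candidates: C₊=(6.0108,6.2536) cross=62.450; C₋=(5.9890,-6.2362) cross=-62.450
  mode + wants cross > 0 → take C=(6.0108,6.2536) (cross=62.450)
ex = (C−B)/|BC| = (0.6264,0.7795); ey = (-0.7795,0.6264)
P = B + -0.66·ex + -1.27·ey = (1.5764,-1.2925)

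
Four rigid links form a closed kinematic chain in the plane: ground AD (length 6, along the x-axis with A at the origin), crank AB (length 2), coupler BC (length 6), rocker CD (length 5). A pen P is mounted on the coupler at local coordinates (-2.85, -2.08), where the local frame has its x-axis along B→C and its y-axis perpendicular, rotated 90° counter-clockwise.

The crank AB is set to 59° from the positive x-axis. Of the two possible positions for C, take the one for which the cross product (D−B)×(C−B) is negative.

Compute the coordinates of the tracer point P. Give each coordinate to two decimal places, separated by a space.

A=(0,0), D=(6.00,0)
B = A + 2.00·(cos59°, sin59°) = (1.0301, 1.7143)
|BD| = 5.2573
circle(B,6.00) ∩ circle(D,5.00): a=3.6748, h=4.7430
  candidates: C₊=(6.0506,4.9997) cross=24.935; C₋=(2.9574,-3.9677) cross=-24.935
  mode - wants cross < 0 → take C=(2.9574,-3.9677) (cross=-24.935)
ex = (C−B)/|BC| = (0.3212,-0.9470); ey = (0.9470,0.3212)
P = B + -2.85·ex + -2.08·ey = (-1.8552,3.7452)

-1.86 3.75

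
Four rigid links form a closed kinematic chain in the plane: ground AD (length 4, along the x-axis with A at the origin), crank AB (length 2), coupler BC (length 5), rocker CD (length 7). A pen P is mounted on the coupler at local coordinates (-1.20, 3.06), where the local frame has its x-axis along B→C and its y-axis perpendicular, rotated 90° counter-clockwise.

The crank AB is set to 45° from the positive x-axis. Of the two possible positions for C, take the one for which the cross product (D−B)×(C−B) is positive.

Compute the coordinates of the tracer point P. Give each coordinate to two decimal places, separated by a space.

-1.59 0.08

A=(0,0), D=(4.00,0)
B = A + 2.00·(cos45°, sin45°) = (1.4142, 1.4142)
|BD| = 2.9473
circle(B,5.00) ∩ circle(D,7.00): a=-2.5980, h=4.2721
  candidates: C₊=(1.1848,6.4089) cross=12.591; C₋=(-2.9150,-1.0873) cross=-12.591
  mode + wants cross > 0 → take C=(1.1848,6.4089) (cross=12.591)
ex = (C−B)/|BC| = (-0.0459,0.9989); ey = (-0.9989,-0.0459)
P = B + -1.20·ex + 3.06·ey = (-1.5875,0.0751)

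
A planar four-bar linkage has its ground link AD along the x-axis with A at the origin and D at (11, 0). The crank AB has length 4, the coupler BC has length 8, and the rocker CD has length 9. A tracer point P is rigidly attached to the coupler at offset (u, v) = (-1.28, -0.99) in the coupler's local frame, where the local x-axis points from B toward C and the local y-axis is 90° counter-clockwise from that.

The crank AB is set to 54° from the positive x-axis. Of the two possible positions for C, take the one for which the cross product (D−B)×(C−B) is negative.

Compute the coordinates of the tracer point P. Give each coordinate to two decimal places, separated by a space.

A=(0,0), D=(11.00,0)
B = A + 4.00·(cos54°, sin54°) = (2.3511, 3.2361)
|BD| = 9.2344
circle(B,8.00) ∩ circle(D,9.00): a=3.6968, h=7.0946
  candidates: C₊=(8.2997,8.5854) cross=65.515; C₋=(3.3273,-4.7042) cross=-65.515
  mode - wants cross < 0 → take C=(3.3273,-4.7042) (cross=-65.515)
ex = (C−B)/|BC| = (0.1220,-0.9925); ey = (0.9925,0.1220)
P = B + -1.28·ex + -0.99·ey = (1.2124,4.3857)

1.21 4.39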